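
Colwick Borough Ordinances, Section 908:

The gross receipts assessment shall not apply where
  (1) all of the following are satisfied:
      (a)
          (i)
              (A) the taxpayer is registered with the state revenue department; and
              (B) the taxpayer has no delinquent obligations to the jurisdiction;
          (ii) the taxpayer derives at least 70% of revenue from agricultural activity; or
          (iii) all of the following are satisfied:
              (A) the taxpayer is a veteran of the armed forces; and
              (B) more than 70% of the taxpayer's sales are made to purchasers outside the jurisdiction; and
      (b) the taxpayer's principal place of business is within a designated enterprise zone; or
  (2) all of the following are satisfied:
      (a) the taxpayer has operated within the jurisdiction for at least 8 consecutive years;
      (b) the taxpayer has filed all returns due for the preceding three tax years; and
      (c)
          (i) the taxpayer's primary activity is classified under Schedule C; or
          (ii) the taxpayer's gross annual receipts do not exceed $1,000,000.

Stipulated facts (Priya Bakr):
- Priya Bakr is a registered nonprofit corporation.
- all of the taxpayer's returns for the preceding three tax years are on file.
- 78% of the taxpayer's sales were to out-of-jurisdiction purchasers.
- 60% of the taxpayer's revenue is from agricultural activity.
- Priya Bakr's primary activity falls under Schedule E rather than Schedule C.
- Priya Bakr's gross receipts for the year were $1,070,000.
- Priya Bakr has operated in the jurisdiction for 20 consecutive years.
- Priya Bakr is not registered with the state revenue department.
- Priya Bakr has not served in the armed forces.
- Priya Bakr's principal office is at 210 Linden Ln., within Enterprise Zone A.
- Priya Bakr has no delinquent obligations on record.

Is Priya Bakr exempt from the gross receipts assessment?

(A) state-registered — fails.
(B) no delinquency — satisfied.
(i): F AND T → false.
(ii) ≥70% agricultural — not satisfied.
(A) veteran — fails.
(B) >70% out-of-jur. sales — met.
(iii): F AND T → false.
(a) = F OR F OR F = false.
(b) in enterprise zone — satisfied.
(1): F AND T → false.
(a) ≥ 8 yrs in jurisdiction — satisfied.
(b) returns current — met.
(i) Schedule C activity — not satisfied.
(ii) receipts ≤ $1,000,000 — not satisfied.
(c): F OR F → false.
(2) = T AND T AND F = false.
Overall: F OR F → false.

No — not exempt.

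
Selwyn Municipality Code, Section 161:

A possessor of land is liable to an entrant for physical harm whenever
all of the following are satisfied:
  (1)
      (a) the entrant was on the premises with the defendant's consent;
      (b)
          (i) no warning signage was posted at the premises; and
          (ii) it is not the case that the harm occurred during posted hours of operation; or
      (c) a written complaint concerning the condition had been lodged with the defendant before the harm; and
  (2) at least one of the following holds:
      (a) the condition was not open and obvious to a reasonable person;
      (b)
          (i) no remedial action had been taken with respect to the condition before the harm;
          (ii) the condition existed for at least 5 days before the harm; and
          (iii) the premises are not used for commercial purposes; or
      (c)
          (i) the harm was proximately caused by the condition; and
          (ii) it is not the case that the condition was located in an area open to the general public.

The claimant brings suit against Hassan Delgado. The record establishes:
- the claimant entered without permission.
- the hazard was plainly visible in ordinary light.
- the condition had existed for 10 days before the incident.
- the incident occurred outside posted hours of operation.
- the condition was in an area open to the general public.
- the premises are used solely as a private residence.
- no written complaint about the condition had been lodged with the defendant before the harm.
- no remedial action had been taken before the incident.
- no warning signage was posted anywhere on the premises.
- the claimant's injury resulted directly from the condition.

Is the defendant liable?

Yes — liable.

(a) consent to enter — not satisfied.
(i) no signage posted — met.
(ii) not (during posted hours) — satisfied.
So (b) is satisfied (T AND T).
(c) complaint lodged — not satisfied.
So (1) is satisfied (F OR T OR F).
(a) not open/obvious — not satisfied.
(i) no remedial action — satisfied.
(ii) condition ≥5 days old — satisfied.
(iii) not (commercial use) — met.
(b) = T AND T AND T = true.
(i) proximate cause — holds.
(ii) not (public area) — fails.
So (c) is not satisfied (T AND F).
(2): F OR T OR F → true.
So Overall is satisfied (T AND T).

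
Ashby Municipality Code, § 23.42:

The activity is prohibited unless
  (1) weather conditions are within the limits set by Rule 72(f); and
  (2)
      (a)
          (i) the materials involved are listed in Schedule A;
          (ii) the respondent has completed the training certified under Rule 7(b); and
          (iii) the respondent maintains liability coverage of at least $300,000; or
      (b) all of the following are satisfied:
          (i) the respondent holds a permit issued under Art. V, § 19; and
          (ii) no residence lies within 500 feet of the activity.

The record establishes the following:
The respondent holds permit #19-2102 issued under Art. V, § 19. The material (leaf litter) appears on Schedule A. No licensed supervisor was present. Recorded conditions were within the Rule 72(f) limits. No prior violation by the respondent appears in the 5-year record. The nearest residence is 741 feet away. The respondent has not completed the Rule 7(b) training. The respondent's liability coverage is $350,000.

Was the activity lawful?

(1) weather ok — holds.
(i) Schedule A material — satisfied.
(ii) training certified — not satisfied.
(iii) coverage ≥ $300,000 — met.
So (a) is not satisfied (T AND F AND T).
(i) holds permit — met.
(ii) no residence in 500 ft — holds.
(b): T AND T → true.
(2) = F OR T = true.
So Overall is satisfied (T AND T).

Yes — lawful.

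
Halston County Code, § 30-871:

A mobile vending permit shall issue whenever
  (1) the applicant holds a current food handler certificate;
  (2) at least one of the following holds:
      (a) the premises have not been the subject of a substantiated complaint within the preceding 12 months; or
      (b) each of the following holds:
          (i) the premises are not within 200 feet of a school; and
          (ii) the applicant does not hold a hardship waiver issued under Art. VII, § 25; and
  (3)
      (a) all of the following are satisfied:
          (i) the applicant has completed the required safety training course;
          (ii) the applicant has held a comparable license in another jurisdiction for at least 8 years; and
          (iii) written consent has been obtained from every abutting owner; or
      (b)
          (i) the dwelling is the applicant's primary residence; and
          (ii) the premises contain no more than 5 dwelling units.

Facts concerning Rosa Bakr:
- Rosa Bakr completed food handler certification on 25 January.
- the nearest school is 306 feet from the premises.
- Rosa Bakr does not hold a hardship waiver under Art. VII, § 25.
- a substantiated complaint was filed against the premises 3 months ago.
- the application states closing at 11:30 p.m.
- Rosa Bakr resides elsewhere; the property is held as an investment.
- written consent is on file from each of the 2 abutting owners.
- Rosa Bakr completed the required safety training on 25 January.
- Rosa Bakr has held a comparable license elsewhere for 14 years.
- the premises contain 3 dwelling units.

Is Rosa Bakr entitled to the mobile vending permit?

Yes — granted.

(1) food handler cert. — satisfied.
(a) no complaint in 12 mo. — fails.
(i) ≥200 ft from school — met.
(ii) not (hardship waiver) — satisfied.
(b) = T AND T = true.
(2): F OR T → true.
(i) safety training — satisfied.
(ii) prior license ≥ 8 yr — satisfied.
(iii) all abutters consent — met.
(a): T AND T AND T → true.
(i) primary residence — not met.
(ii) ≤ 5 units — holds.
(b): F AND T → false.
(3) = T OR F = true.
So Overall is satisfied (T AND T AND T).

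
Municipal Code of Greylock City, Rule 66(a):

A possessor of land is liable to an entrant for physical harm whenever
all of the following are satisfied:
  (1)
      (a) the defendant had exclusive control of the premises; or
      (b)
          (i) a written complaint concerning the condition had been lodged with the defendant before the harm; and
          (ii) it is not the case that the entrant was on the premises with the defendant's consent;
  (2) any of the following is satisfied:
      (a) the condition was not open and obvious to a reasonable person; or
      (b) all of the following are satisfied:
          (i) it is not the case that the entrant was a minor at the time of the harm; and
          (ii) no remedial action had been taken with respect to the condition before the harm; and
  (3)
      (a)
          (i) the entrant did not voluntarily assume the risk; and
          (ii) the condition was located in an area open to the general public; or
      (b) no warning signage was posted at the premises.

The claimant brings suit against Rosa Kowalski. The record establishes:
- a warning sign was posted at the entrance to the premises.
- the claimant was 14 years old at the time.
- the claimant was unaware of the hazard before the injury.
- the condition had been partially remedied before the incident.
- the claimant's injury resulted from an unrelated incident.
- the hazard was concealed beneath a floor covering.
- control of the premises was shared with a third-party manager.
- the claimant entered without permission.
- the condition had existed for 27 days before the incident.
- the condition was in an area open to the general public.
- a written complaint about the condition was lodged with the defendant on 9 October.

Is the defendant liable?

(a) exclusive control — not satisfied.
(i) complaint lodged — satisfied.
(ii) not (consent to enter) — met.
So (b) is satisfied (T AND T).
(1): F OR T → true.
(a) not open/obvious — holds.
(i) not (entrant a minor) — not met.
(ii) no remedial action — not met.
(b) = F AND F = false.
(2): T OR F → true.
(i) no assumed risk — met.
(ii) public area — satisfied.
(a) = T AND T = true.
(b) no signage posted — not met.
(3): T OR F → true.
Overall = T AND T AND T = true.

Yes — liable.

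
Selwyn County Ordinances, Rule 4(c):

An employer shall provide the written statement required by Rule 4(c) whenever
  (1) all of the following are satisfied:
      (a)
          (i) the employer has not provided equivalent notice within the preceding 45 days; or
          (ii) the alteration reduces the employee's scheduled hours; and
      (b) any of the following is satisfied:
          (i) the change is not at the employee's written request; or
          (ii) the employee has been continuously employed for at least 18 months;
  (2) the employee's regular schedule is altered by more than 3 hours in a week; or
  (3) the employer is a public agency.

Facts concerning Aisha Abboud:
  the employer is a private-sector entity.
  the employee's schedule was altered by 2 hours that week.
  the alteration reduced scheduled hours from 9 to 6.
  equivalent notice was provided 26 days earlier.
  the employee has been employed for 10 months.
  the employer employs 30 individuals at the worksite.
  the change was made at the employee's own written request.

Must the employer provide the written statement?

No — not required.

(i) no recent notice — fails.
(ii) hours reduced — holds.
So (a) is satisfied (F OR T).
(i) not employee-requested — not satisfied.
(ii) tenure ≥ 18 mo. — not satisfied.
(b): F OR F → false.
So (1) is not satisfied (T AND F).
(2) schedule shift > 3h — not met.
(3) public agency — not satisfied.
So Overall is not satisfied (F OR F OR F).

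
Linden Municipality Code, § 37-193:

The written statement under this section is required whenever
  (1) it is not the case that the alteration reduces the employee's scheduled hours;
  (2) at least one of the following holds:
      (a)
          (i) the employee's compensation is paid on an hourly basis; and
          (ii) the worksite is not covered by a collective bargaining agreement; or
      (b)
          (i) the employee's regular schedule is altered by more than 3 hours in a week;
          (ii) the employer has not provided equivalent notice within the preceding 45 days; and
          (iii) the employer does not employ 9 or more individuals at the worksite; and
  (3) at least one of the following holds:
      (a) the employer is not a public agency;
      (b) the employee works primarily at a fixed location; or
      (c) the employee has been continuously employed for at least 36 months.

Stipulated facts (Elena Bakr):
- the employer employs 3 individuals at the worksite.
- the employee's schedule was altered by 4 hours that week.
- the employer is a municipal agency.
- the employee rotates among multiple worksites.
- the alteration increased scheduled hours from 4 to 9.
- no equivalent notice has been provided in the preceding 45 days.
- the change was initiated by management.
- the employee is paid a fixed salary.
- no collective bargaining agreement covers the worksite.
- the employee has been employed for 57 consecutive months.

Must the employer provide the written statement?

(1) not (hours reduced) — satisfied.
(i) hourly-paid — not met.
(ii) no CBA — satisfied.
(a): F AND T → false.
(i) schedule shift > 3h — holds.
(ii) no recent notice — met.
(iii) not (≥ 9 at site) — holds.
(b): T AND T AND T → true.
(2): F OR T → true.
(a) not (public agency) — not met.
(b) fixed location — not satisfied.
(c) tenure ≥ 36 mo. — holds.
(3): F OR F OR T → true.
Overall: T AND T AND T → true.

Yes — required.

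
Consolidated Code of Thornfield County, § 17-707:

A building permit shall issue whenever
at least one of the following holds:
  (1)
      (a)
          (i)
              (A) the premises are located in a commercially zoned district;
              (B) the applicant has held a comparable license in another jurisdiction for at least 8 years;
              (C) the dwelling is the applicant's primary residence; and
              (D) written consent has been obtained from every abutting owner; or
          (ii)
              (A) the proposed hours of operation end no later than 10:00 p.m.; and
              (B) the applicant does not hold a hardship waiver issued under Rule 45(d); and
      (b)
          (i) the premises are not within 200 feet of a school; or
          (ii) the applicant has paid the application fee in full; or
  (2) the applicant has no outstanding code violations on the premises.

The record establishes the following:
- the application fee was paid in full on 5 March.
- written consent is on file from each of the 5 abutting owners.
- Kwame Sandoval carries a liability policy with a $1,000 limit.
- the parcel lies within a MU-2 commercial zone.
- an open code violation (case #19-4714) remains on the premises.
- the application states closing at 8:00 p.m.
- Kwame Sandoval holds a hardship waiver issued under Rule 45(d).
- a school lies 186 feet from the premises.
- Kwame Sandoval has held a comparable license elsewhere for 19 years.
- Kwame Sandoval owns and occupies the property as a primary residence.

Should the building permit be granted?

(A) commercially zoned — met.
(B) prior license ≥ 8 yr — met.
(C) primary residence — met.
(D) all abutters consent — met.
(i) = T AND T AND T AND T = true.
(A) closes by 10 p.m. — holds.
(B) not (hardship waiver) — fails.
(ii) = T AND F = false.
So (a) is satisfied (T OR F).
(i) ≥200 ft from school — fails.
(ii) fee paid — satisfied.
(b) = F OR T = true.
(1): T AND T → true.
(2) no code violations — fails.
Overall: T OR F → true.

Yes — granted.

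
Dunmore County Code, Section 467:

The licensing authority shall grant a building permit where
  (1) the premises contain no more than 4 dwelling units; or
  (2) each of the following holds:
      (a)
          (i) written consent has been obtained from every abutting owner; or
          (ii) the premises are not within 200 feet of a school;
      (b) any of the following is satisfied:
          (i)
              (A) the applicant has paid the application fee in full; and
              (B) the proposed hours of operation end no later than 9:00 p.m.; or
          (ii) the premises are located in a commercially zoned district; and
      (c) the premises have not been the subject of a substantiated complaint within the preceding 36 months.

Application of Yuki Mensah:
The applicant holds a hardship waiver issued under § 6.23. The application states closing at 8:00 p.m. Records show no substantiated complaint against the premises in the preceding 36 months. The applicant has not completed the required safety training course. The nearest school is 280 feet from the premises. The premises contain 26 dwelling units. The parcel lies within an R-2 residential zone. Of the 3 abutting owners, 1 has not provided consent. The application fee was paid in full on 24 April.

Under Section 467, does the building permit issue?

Yes — granted.

(1) ≤ 4 units — not met.
(i) all abutters consent — not met.
(ii) ≥200 ft from school — satisfied.
(a) = F OR T = true.
(A) fee paid — holds.
(B) closes by 9 p.m. — met.
So (i) is satisfied (T AND T).
(ii) commercially zoned — not satisfied.
So (b) is satisfied (T OR F).
(c) no complaint in 36 mo. — met.
(2) = T AND T AND T = true.
So Overall is satisfied (F OR T).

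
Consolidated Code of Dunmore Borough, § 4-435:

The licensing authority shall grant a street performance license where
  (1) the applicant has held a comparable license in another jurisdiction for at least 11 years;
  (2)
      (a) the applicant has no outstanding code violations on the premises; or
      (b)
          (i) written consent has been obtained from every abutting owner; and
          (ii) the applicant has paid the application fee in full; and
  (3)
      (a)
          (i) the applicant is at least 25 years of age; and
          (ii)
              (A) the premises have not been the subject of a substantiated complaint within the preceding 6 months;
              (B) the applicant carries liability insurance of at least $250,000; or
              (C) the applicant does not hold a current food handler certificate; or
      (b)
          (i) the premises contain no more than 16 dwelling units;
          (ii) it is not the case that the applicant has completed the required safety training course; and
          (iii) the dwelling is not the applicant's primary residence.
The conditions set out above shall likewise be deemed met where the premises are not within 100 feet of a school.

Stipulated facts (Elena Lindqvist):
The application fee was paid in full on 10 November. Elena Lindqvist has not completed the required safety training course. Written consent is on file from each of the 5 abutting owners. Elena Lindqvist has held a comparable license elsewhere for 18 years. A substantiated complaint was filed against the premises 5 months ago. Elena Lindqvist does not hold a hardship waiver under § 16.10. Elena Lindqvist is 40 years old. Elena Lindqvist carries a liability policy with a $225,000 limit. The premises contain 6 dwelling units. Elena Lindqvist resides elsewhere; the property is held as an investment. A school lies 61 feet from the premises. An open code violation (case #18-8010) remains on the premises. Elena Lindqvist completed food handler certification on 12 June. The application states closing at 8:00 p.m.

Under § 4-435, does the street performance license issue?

Yes — granted.

(1) prior license ≥ 11 yr — holds.
(a) no code violations — not met.
(i) all abutters consent — satisfied.
(ii) fee paid — satisfied.
(b): T AND T → true.
(2): F OR T → true.
(i) age ≥ 25 — holds.
(A) no complaint in 6 mo. — not met.
(B) insurance ≥ $250,000 — not satisfied.
(C) not (food handler cert.) — not met.
So (ii) is not satisfied (F OR F OR F).
(a): T AND F → false.
(i) ≤ 16 units — met.
(ii) not (safety training) — met.
(iii) not (primary residence) — holds.
(b): T AND T AND T → true.
So (3) is satisfied (F OR T).
So Overall is satisfied (T AND T AND T).
Exception (≥100 ft from school) — not satisfied.
Result: main true OR exception false → true.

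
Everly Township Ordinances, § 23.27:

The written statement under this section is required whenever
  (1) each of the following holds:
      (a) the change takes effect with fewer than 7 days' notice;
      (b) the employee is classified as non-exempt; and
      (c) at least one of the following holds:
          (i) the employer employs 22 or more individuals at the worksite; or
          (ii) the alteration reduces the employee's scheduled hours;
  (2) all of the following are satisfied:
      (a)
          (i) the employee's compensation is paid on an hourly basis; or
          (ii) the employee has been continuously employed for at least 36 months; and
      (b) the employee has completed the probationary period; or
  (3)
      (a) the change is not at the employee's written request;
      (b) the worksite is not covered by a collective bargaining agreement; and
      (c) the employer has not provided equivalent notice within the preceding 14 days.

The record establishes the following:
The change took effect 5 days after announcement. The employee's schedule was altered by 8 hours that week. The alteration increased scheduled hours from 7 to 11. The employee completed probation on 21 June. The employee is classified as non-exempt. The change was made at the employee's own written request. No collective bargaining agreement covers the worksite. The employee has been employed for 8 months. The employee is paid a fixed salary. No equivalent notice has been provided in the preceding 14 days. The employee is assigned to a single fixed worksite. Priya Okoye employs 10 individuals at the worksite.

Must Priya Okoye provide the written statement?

(a) < 7 days' notice — met.
(b) non-exempt — satisfied.
(i) ≥ 22 at site — not met.
(ii) hours reduced — not met.
(c) = F OR F = false.
(1): T AND T AND F → false.
(i) hourly-paid — fails.
(ii) tenure ≥ 36 mo. — not met.
(a): F OR F → false.
(b) past probation — met.
So (2) is not satisfied (F AND T).
(a) not employee-requested — fails.
(b) no CBA — met.
(c) no recent notice — holds.
(3): F AND T AND T → false.
Overall = F OR F OR F = false.

No — not required.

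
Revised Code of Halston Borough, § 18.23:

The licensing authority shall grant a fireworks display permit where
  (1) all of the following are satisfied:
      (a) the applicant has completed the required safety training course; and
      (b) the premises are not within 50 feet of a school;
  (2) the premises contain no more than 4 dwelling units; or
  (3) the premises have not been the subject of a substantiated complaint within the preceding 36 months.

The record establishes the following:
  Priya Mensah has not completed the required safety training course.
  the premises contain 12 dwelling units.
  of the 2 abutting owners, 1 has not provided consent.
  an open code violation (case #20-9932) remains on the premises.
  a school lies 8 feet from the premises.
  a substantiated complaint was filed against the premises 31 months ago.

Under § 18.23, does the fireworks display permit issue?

(a) safety training — not satisfied.
(b) ≥50 ft from school — not satisfied.
So (1) is not satisfied (F AND F).
(2) ≤ 4 units — not satisfied.
(3) no complaint in 36 mo. — fails.
Overall: F OR F OR F → false.

No — denied.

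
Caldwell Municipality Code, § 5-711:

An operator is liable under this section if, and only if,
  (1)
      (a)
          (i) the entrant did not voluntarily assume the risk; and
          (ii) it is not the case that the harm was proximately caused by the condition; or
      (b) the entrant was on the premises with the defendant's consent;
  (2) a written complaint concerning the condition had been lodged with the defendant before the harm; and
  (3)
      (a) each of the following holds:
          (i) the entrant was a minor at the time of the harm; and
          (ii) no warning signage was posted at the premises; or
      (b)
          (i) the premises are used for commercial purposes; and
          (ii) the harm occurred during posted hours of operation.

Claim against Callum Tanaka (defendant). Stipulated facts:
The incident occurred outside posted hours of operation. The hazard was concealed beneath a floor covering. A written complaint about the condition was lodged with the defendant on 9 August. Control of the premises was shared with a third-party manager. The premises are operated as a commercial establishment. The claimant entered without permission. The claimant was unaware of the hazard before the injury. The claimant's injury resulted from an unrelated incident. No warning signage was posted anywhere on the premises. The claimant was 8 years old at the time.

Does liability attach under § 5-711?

Yes — liable.

(i) no assumed risk — holds.
(ii) not (proximate cause) — met.
So (a) is satisfied (T AND T).
(b) consent to enter — fails.
So (1) is satisfied (T OR F).
(2) complaint lodged — met.
(i) entrant a minor — met.
(ii) no signage posted — satisfied.
(a) = T AND T = true.
(i) commercial use — met.
(ii) during posted hours — not satisfied.
(b): T AND F → false.
(3): T OR F → true.
Overall = T AND T AND T = true.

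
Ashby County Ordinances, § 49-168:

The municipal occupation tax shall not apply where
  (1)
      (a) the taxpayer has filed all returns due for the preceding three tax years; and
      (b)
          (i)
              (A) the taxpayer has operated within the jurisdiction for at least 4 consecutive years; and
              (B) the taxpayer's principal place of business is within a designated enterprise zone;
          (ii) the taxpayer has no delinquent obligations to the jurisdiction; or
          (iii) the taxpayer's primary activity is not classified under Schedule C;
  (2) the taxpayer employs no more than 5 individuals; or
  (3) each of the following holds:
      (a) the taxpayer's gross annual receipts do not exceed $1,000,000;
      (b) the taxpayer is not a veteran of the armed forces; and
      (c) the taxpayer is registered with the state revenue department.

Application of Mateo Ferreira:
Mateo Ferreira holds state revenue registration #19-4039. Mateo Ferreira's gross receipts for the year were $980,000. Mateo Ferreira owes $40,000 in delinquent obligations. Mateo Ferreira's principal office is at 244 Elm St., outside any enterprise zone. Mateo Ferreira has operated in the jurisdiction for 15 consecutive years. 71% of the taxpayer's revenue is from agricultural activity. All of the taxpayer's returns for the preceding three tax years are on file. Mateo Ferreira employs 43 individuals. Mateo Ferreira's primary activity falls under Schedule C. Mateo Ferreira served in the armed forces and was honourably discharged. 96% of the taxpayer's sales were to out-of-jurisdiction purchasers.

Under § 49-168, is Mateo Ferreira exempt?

No — not exempt.

(a) returns current — satisfied.
(A) ≥ 4 yrs in jurisdiction — satisfied.
(B) in enterprise zone — not satisfied.
(i): T AND F → false.
(ii) no delinquency — fails.
(iii) not (Schedule C activity) — fails.
(b) = F OR F OR F = false.
So (1) is not satisfied (T AND F).
(2) ≤ 5 employees — not met.
(a) receipts ≤ $1,000,000 — met.
(b) not (veteran) — not satisfied.
(c) state-registered — holds.
(3) = T AND F AND T = false.
So Overall is not satisfied (F OR F OR F).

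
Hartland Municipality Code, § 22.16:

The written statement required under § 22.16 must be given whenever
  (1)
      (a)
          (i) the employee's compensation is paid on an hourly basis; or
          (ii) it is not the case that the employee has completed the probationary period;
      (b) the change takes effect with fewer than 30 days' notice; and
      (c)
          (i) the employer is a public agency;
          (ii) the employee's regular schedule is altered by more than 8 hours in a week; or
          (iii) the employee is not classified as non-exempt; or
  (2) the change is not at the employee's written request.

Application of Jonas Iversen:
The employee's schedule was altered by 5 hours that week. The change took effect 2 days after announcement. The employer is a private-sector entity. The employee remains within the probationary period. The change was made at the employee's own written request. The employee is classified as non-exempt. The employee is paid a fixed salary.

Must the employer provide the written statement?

No — not required.

(i) hourly-paid — not satisfied.
(ii) not (past probation) — met.
(a) = F OR T = true.
(b) < 30 days' notice — satisfied.
(i) public agency — not satisfied.
(ii) schedule shift > 8h — fails.
(iii) not (non-exempt) — not met.
(c): F OR F OR F → false.
So (1) is not satisfied (T AND T AND F).
(2) not employee-requested — fails.
So Overall is not satisfied (F OR F).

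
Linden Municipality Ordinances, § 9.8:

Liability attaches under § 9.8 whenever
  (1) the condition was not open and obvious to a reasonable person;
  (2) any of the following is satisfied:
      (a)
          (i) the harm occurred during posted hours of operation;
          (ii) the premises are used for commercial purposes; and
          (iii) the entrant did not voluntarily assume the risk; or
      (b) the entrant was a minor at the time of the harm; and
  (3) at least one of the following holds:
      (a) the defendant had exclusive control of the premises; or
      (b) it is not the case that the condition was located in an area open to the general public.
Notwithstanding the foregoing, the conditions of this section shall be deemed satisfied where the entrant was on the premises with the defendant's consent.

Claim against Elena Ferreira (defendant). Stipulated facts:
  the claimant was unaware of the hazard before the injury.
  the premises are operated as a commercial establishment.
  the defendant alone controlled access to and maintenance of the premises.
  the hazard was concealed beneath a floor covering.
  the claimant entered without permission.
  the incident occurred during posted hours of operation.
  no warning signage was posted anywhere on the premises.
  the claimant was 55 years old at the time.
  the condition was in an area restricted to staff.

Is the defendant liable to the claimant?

Yes — liable.

(1) not open/obvious — holds.
(i) during posted hours — satisfied.
(ii) commercial use — satisfied.
(iii) no assumed risk — holds.
(a) = T AND T AND T = true.
(b) entrant a minor — fails.
(2) = T OR F = true.
(a) exclusive control — met.
(b) not (public area) — holds.
(3) = T OR T = true.
Overall = T AND T AND T = true.
Exception (consent to enter) — not satisfied.
Result: main true OR exception false → true.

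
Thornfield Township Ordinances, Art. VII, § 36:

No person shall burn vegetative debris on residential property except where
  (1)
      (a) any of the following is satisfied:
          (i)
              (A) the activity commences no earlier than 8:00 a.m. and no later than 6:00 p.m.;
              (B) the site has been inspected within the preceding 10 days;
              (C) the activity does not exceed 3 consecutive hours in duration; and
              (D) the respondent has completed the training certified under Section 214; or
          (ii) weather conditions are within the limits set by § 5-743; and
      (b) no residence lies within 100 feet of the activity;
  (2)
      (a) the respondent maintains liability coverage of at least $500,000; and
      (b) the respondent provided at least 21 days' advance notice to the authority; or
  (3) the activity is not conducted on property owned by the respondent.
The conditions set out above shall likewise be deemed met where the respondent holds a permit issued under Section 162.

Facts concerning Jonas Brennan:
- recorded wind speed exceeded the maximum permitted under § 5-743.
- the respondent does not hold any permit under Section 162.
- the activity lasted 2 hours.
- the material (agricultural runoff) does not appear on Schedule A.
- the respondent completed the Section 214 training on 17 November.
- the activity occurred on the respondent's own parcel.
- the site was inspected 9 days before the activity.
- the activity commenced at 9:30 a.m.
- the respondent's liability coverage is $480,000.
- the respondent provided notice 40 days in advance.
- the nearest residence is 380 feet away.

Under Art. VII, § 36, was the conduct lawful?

(A) start within hours — holds.
(B) site inspected — satisfied.
(C) ≤ 3 hrs duration — holds.
(D) training certified — met.
(i) = T AND T AND T AND T = true.
(ii) weather ok — not satisfied.
(a): T OR F → true.
(b) no residence in 100 ft — satisfied.
(1): T AND T → true.
(a) coverage ≥ $500,000 — fails.
(b) ≥21 days' notice — satisfied.
(2): F AND T → false.
(3) not (own property) — not satisfied.
So Overall is satisfied (T OR F OR F).
Exception (holds permit) — not satisfied.
Result: main true OR exception false → true.

Yes — lawful.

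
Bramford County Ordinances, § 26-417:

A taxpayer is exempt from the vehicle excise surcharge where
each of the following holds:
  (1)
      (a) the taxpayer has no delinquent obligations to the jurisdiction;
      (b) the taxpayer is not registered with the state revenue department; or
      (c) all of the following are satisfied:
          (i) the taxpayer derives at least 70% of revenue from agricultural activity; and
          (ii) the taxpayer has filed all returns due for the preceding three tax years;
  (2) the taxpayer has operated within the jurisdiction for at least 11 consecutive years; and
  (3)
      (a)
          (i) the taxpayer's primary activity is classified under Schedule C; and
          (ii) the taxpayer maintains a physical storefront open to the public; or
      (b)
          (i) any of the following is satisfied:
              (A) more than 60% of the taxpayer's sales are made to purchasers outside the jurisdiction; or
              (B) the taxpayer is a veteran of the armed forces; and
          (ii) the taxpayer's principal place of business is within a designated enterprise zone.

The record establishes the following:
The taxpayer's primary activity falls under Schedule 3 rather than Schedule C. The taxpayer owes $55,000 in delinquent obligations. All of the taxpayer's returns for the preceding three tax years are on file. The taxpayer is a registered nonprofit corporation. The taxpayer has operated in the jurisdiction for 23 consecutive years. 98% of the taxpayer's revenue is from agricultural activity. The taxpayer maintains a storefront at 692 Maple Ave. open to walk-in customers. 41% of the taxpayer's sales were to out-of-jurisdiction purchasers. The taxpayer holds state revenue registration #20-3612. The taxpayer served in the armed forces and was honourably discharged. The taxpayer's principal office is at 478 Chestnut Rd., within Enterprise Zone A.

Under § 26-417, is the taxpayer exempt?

(a) no delinquency — not met.
(b) not (state-registered) — not satisfied.
(i) ≥70% agricultural — satisfied.
(ii) returns current — satisfied.
(c): T AND T → true.
(1): F OR F OR T → true.
(2) ≥ 11 yrs in jurisdiction — holds.
(i) Schedule C activity — not satisfied.
(ii) has storefront — met.
(a) = F AND T = false.
(A) >60% out-of-jur. sales — not satisfied.
(B) veteran — satisfied.
So (i) is satisfied (F OR T).
(ii) in enterprise zone — satisfied.
(b) = T AND T = true.
(3) = F OR T = true.
Overall = T AND T AND T = true.

Yes — exempt.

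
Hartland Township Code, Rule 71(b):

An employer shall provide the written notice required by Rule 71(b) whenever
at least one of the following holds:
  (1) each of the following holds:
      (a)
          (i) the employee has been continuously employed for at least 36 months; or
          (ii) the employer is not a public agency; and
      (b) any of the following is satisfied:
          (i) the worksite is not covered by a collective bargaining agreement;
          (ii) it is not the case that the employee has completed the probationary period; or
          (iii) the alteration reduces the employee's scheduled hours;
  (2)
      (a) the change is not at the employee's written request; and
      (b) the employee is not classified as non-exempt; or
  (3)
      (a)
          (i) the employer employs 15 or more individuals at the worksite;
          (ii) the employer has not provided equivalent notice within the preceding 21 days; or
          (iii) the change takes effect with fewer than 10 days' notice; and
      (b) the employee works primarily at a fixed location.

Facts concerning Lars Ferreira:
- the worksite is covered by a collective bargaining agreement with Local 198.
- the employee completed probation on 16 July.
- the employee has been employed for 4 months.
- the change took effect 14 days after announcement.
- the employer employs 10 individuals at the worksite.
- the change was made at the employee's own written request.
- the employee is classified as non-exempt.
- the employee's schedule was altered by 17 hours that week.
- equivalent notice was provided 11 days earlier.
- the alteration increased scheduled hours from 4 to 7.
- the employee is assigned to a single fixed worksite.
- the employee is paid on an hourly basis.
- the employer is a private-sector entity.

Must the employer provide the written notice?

(i) tenure ≥ 36 mo. — fails.
(ii) not (public agency) — met.
(a) = F OR T = true.
(i) no CBA — not met.
(ii) not (past probation) — not satisfied.
(iii) hours reduced — fails.
(b) = F OR F OR F = false.
So (1) is not satisfied (T AND F).
(a) not employee-requested — not met.
(b) not (non-exempt) — not met.
(2): F AND F → false.
(i) ≥ 15 at site — not satisfied.
(ii) no recent notice — not met.
(iii) < 10 days' notice — fails.
So (a) is not satisfied (F OR F OR F).
(b) fixed location — holds.
(3): F AND T → false.
So Overall is not satisfied (F OR F OR F).

No — not required.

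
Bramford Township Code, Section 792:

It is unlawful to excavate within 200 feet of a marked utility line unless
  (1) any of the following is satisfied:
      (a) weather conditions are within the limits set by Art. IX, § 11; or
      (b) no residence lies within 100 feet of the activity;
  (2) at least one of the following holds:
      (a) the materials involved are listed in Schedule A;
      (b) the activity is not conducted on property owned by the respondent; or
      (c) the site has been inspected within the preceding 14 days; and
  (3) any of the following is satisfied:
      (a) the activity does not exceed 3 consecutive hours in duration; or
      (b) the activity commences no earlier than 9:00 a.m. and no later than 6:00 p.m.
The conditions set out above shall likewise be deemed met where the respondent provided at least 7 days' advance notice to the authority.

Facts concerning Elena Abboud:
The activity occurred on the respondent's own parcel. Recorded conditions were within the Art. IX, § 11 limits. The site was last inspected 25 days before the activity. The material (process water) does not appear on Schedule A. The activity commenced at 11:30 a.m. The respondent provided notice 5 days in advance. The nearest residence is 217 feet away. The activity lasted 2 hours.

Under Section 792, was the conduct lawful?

No — unlawful.

(a) weather ok — met.
(b) no residence in 100 ft — holds.
(1) = T OR T = true.
(a) Schedule A material — fails.
(b) not (own property) — not met.
(c) site inspected — fails.
So (2) is not satisfied (F OR F OR F).
(a) ≤ 3 hrs duration — met.
(b) start within hours — met.
So (3) is satisfied (T OR T).
Overall: T AND F AND T → false.
Exception (≥7 days' notice) — not satisfied.
Result: main false OR exception false → false.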